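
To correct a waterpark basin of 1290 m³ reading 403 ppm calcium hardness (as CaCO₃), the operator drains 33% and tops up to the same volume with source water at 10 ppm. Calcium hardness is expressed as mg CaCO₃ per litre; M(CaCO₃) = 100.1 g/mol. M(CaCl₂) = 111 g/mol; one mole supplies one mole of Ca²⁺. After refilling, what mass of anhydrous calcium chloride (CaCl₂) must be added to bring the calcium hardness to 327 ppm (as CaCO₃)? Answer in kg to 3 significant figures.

Volume: 1290 m³ = 1,290,000 L.
After draining 33% and refilling: 403 × 0.67 + 10 × 0.33 = 273.31 ppm.
Deficit to target: 327 − 273.31 = 53.69 mg/L.
As CaCO₃: 53.69 mg/L × 1,290,000 L = 69,260 g; ÷ 100.1 = 691.9 mol Ca²⁺.
Mass: 691.9 × 111 = 76,800 g.

76.8 kg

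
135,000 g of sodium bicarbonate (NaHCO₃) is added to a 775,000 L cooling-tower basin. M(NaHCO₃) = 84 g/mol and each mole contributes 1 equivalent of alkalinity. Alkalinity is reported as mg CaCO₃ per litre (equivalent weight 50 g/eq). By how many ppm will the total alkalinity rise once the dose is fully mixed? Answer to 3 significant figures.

104 ppm

Moles of NaHCO₃: 135,000 g ÷ 84 g/mol = 1607 mol → 1607 eq of alkalinity.
As CaCO₃: 1607 eq × 50 g/eq = 80,360 g.
Rise: 80,360 g / 775,000 L × 1000 = 103.7 mg/L.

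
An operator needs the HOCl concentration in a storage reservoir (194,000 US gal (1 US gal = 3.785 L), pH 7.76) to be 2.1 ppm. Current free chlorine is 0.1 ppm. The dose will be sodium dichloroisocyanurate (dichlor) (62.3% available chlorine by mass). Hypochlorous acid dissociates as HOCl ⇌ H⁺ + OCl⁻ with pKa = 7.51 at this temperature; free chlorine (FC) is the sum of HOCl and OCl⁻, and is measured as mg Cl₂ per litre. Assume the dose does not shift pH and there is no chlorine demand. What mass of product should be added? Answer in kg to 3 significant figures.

6.76 kg

Volume: 194,000 US gal × 3.785 L/gal = 734,290 L.
[OCl⁻]/[HOCl] = 10^(pH − pKa) = 10^(7.76 − 7.51) = 1.778; fraction as HOCl = 1/(1 + 1.778) = 0.3599.
Free chlorine required for 2.1 ppm HOCl: 2.1 / 0.3599 = 5.834 ppm.
FC to add: 5.834 − 0.1 = 5.734 mg/L as Cl₂.
Cl₂ equivalent: 5.734 mg/L × 734,290 L = 4211 g.
Product at 62.3% available Cl: 4211 / 0.623 = 6759 g.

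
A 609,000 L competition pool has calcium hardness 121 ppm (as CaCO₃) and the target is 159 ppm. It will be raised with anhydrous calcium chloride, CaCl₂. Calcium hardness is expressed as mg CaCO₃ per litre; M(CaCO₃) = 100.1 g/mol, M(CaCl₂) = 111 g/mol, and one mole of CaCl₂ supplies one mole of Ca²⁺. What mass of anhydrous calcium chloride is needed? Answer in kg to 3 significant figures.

Hardness to add: (159 − 121) = 38 mg/L as CaCO₃ × 609,000 L = 23,140 g as CaCO₃.
Moles of Ca²⁺ (1 mol Ca²⁺ ≡ 1 mol CaCO₃): 23,140 / 100.1 g/mol = 231.2 mol.
Mass of CaCl₂: 231.2 × 111 = 25,660 g.

25.7 kg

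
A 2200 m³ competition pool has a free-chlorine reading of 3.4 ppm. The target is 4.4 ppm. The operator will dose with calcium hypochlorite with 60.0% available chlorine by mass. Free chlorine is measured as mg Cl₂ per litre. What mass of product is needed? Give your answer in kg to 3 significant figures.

3.67 kg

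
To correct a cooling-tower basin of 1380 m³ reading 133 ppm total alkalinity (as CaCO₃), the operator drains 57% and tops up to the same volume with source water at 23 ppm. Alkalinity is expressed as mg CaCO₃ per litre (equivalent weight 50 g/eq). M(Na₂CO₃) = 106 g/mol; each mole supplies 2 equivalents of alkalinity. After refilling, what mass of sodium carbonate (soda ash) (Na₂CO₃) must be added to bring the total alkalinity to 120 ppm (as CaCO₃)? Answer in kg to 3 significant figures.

Volume: 1380 m³ = 1,380,000 L.
After draining 57% and refilling: 133 × 0.43 + 23 × 0.57 = 70.3 ppm.
Deficit to target: 120 − 70.3 = 49.7 mg/L.
As CaCO₃: 49.7 mg/L × 1,380,000 L = 68,590 g; ÷ 50 g/eq ÷ 2 = 685.9 mol Na₂CO₃.
Mass: 685.9 × 106 = 72,700 g.

72.7 kg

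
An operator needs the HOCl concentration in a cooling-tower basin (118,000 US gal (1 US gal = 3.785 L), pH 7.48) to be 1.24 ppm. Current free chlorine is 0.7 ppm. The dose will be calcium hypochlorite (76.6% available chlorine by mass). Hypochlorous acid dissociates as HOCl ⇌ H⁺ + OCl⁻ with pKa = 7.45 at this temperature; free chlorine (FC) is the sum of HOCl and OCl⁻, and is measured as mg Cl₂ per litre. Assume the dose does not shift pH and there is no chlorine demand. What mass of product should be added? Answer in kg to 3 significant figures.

Volume: 118,000 US gal × 3.785 L/gal = 446,630 L.
[OCl⁻]/[HOCl] = 10^(pH − pKa) = 10^(7.48 − 7.45) = 1.072; fraction as HOCl = 1/(1 + 1.072) = 0.4827.
Free chlorine required for 1.24 ppm HOCl: 1.24 / 0.4827 = 2.569 ppm.
FC to add: 2.569 − 0.7 = 1.869 mg/L as Cl₂.
Cl₂ equivalent: 1.869 mg/L × 446,630 L = 834.6 g.
Product at 76.6% available Cl: 834.6 / 0.766 = 1090 g.

1.09 kg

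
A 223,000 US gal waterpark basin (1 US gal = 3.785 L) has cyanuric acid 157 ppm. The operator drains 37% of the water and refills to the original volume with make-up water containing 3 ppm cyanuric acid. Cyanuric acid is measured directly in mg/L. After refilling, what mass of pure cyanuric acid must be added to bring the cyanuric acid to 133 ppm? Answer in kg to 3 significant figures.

27.8 kg

Volume: 223,000 US gal × 3.785 L/gal = 844,055 L.
After draining 37% and refilling: 157 × 0.63 + 3 × 0.37 = 100.02 ppm.
Deficit to target: 133 − 100.02 = 32.98 mg/L.
Mass: 32.98 mg/L × 844,055 L = 27,840 g cyanuric acid.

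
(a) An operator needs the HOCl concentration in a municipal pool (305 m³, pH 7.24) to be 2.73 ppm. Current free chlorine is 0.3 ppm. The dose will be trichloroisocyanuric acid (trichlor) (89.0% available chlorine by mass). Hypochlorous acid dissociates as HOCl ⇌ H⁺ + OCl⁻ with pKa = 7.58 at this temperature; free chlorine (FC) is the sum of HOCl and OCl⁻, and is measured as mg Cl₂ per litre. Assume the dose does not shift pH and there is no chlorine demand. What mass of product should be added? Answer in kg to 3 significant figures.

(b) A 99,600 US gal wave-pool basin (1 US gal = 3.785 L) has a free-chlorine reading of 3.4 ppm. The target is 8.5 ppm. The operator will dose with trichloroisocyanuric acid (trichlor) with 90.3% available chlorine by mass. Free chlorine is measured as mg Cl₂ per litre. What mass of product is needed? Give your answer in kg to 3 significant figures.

(a) Volume: 305 m³ = 305,000 L.
(a) [OCl⁻]/[HOCl] = 10^(pH − pKa) = 10^(7.24 − 7.58) = 0.4571; fraction as HOCl = 1/(1 + 0.4571) = 0.6863.
(a) Free chlorine required for 2.73 ppm HOCl: 2.73 / 0.6863 = 3.978 ppm.
(a) FC to add: 3.978 − 0.3 = 3.678 mg/L as Cl₂.
(a) Cl₂ equivalent: 3.678 mg/L × 305,000 L = 1122 g.
(a) Product at 89.0% available Cl: 1122 / 0.89 = 1260 g.

(b) Volume: 99,600 US gal × 3.785 L/gal = 376,986 L.
(b) Chlorine deficit: 8.5 − 3.4 = 5.1 ppm = 5.1 mg/L as Cl₂.
(b) Cl₂ equivalent needed: 5.1 mg/L × 376,986 L = 1,923,000 mg = 1923 g.
(b) Product at 90.3% available chlorine: 1923 / 0.903 = 2129 g.

(a) 1.26 kg; (b) 2.13 kg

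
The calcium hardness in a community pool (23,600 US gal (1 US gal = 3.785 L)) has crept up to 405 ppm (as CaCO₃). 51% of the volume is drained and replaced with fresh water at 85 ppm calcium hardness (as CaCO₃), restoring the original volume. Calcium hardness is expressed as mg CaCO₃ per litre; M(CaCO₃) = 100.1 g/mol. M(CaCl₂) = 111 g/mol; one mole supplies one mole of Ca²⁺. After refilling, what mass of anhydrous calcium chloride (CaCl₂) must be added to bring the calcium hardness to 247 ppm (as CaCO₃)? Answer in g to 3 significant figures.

Volume: 23,600 US gal × 3.785 L/gal = 89,326 L.
After draining 51% and refilling: 405 × 0.49 + 85 × 0.51 = 241.8 ppm.
Deficit to target: 247 − 241.8 = 5.2 mg/L.
As CaCO₃: 5.2 mg/L × 89,326 L = 464.5 g; ÷ 100.1 = 4.64 mol Ca²⁺.
Mass: 4.64 × 111 = 515.1 g.

515 g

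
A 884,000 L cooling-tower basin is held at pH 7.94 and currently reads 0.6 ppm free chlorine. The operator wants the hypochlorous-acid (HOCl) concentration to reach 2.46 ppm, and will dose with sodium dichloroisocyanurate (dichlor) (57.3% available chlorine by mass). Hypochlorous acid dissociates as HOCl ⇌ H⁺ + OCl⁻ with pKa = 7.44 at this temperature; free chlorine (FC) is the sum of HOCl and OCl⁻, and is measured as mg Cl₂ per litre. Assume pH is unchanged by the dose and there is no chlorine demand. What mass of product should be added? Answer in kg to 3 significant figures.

14.9 kg

[OCl⁻]/[HOCl] = 10^(pH − pKa) = 10^(7.94 − 7.44) = 3.162; fraction as HOCl = 1/(1 + 3.162) = 0.2403.
Free chlorine required for 2.46 ppm HOCl: 2.46 / 0.2403 = 10.24 ppm.
FC to add: 10.24 − 0.6 = 9.639 mg/L as Cl₂.
Cl₂ equivalent: 9.639 mg/L × 884,000 L = 8521 g.
Product at 57.3% available Cl: 8521 / 0.573 = 14,870 g.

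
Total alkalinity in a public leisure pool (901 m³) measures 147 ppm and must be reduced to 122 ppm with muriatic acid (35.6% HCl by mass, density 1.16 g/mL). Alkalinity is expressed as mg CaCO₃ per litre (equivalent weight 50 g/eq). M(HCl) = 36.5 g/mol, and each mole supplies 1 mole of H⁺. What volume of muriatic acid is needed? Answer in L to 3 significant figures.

39.8 L

Volume: 901 m³ = 901,000 L.
Alkalinity to neutralize: (147 − 122) = 25 mg/L as CaCO₃ × 901,000 L = 22,520 g as CaCO₃.
Equivalents of H⁺ required: 22,520 ÷ 50 g/eq = 450.5 eq = 450.5 mol HCl.
Mass of HCl: 450.5 × 36.5 = 16,440 g.
Mass of 35.6% solution: 16,440 / 0.356 = 46,190 g.
Volume: 46,190 g ÷ 1.16 g/mL = 39,820 mL.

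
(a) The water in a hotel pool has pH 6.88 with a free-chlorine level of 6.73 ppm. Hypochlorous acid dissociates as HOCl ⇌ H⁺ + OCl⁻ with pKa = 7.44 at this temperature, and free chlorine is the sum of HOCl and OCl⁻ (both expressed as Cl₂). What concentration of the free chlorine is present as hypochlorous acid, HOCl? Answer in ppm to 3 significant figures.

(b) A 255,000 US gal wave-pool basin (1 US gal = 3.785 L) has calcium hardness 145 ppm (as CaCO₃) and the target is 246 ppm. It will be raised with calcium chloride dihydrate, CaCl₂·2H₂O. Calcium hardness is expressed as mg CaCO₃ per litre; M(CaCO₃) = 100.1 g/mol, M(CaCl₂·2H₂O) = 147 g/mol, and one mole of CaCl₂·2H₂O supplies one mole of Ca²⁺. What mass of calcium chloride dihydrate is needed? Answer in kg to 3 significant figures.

(a) 5.28 ppm; (b) 143 kg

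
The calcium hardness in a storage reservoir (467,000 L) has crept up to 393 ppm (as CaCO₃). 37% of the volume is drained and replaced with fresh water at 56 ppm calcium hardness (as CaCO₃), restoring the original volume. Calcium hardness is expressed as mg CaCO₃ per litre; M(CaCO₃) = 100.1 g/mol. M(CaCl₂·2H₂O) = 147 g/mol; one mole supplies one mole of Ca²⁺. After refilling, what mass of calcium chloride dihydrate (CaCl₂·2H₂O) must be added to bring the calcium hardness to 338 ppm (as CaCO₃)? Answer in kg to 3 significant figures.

47.8 kg

After draining 37% and refilling: 393 × 0.63 + 56 × 0.37 = 268.31 ppm.
Deficit to target: 338 − 268.31 = 69.69 mg/L.
As CaCO₃: 69.69 mg/L × 467,000 L = 32,550 g; ÷ 100.1 = 325.1 mol Ca²⁺.
Mass: 325.1 × 147 = 47,790 g.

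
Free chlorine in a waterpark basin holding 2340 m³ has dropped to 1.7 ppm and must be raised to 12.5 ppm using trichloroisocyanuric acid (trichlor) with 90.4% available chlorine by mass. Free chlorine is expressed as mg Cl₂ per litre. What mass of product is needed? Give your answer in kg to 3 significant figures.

28.0 kg

Volume: 2340 m³ = 2,340,000 L.
Chlorine deficit: 12.5 − 1.7 = 10.8 ppm = 10.8 mg/L as Cl₂.
Cl₂ equivalent needed: 10.8 mg/L × 2,340,000 L = 25,270,000 mg = 25,270 g.
Product at 90.4% available chlorine: 25,270 / 0.904 = 27,960 g.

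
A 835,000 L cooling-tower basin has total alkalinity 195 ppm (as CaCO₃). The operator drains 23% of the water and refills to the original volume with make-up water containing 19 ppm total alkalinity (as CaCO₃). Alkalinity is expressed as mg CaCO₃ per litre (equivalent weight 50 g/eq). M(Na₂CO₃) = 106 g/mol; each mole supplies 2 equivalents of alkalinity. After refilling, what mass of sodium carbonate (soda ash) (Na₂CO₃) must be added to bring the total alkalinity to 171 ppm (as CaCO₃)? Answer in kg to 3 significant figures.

After draining 23% and refilling: 195 × 0.77 + 19 × 0.23 = 154.52 ppm.
Deficit to target: 171 − 154.52 = 16.48 mg/L.
As CaCO₃: 16.48 mg/L × 835,000 L = 13,760 g; ÷ 50 g/eq ÷ 2 = 137.6 mol Na₂CO₃.
Mass: 137.6 × 106 = 14,590 g.

14.6 kg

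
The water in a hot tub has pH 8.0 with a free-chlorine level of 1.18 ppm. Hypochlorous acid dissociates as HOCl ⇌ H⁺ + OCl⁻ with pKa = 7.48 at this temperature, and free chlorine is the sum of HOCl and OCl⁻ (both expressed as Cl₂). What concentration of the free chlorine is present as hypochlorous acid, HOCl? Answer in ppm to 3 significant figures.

0.274 ppm

[OCl⁻]/[HOCl] = 10^(pH − pKa) = 10^(8.0 − 7.48) = 10^0.52 = 3.311.
Fraction as HOCl = 1 / (1 + 3.311) = 0.2319.
HOCl = 0.2319 × 1.18 ppm = 0.2737 ppm.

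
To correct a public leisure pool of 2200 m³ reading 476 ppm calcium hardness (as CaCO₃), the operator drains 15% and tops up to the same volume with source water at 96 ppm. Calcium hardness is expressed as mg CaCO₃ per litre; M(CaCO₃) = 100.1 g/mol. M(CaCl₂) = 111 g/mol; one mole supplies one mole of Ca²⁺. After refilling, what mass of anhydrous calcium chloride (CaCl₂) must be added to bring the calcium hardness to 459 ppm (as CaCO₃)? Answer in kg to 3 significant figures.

97.6 kg

Volume: 2200 m³ = 2,200,000 L.
After draining 15% and refilling: 476 × 0.85 + 96 × 0.15 = 419 ppm.
Deficit to target: 459 − 419 = 40 mg/L.
As CaCO₃: 40 mg/L × 2,200,000 L = 88,000 g; ÷ 100.1 = 879.1 mol Ca²⁺.
Mass: 879.1 × 111 = 97,580 g.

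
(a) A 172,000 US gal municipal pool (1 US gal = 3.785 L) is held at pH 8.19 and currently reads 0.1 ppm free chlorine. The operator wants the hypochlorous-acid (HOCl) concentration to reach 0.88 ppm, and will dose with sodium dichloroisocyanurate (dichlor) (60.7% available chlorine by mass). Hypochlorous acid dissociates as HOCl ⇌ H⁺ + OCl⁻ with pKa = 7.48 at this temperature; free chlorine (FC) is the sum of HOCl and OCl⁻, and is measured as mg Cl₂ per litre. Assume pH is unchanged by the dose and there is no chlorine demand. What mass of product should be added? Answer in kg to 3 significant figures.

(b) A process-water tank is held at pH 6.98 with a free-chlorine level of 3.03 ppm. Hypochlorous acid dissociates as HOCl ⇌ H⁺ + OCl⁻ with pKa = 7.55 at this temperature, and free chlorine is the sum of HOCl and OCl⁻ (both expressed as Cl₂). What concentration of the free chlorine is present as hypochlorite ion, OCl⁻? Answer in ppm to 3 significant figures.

(a) 5.68 kg; (b) 0.643 ppm

(a) Volume: 172,000 US gal × 3.785 L/gal = 651,020 L.
(a) [OCl⁻]/[HOCl] = 10^(pH − pKa) = 10^(8.19 − 7.48) = 5.129; fraction as HOCl = 1/(1 + 5.129) = 0.1632.
(a) Free chlorine required for 0.88 ppm HOCl: 0.88 / 0.1632 = 5.393 ppm.
(a) FC to add: 5.393 − 0.1 = 5.293 mg/L as Cl₂.
(a) Cl₂ equivalent: 5.293 mg/L × 651,020 L = 3446 g.
(a) Product at 60.7% available Cl: 3446 / 0.607 = 5677 g.

(b) [OCl⁻]/[HOCl] = 10^(pH − pKa) = 10^(6.98 − 7.55) = 10^-0.57 = 0.2692.
(b) Fraction as HOCl = 1 / (1 + 0.2692) = 0.7879.
(b) OCl⁻ = (1 − 0.7879) × 3.03 ppm = 0.6426 ppm.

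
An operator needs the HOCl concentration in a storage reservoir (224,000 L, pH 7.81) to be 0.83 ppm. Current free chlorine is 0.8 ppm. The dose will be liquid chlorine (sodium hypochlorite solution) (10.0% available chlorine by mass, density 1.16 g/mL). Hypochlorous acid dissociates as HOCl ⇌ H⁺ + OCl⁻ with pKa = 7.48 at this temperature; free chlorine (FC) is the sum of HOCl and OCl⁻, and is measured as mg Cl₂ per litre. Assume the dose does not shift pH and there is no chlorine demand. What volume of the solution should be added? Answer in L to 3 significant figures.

3.48 L

[OCl⁻]/[HOCl] = 10^(pH − pKa) = 10^(7.81 − 7.48) = 2.138; fraction as HOCl = 1/(1 + 2.138) = 0.3187.
Free chlorine required for 0.83 ppm HOCl: 0.83 / 0.3187 = 2.605 ppm.
FC to add: 2.605 − 0.8 = 1.805 mg/L as Cl₂.
Cl₂ equivalent: 1.805 mg/L × 224,000 L = 404.2 g.
Product at 10.0% available Cl: 404.2 / 0.1 = 4042 g.
Volume: 4042 g ÷ 1.16 g/mL = 3485 mL.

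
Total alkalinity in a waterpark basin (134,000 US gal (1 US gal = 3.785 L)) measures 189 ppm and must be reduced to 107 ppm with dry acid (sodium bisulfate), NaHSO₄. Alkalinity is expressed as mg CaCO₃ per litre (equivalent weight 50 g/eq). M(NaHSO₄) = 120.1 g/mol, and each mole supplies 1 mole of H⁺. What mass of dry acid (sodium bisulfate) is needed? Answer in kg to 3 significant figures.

99.9 kg

Volume: 134,000 US gal × 3.785 L/gal = 507,190 L.
Alkalinity to neutralize: (189 − 107) = 82 mg/L as CaCO₃ × 507,190 L = 41,590 g as CaCO₃.
Equivalents of H⁺ required: 41,590 ÷ 50 g/eq = 831.8 eq = 831.8 mol NaHSO₄.
Mass of NaHSO₄: 831.8 × 120.1 = 99,900 g.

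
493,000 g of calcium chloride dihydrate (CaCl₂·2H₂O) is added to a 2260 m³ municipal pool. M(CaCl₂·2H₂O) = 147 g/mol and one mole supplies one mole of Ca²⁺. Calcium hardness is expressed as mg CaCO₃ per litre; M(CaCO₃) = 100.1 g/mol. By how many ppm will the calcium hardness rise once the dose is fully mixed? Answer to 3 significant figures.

Volume: 2260 m³ = 2,260,000 L.
Moles of Ca²⁺: 493,000 g ÷ 147 g/mol = 3354 mol.
As CaCO₃: 3354 mol × 100.1 g/mol = 335,700 g.
Rise: 335,700 g / 2,260,000 L × 1000 = 148.5 mg/L.

149 ppm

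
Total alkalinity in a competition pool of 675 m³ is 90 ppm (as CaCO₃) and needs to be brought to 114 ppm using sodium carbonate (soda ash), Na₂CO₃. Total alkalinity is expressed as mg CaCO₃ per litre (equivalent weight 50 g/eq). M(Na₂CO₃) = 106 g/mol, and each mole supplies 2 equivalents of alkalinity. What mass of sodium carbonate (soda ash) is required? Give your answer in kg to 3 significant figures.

Volume: 675 m³ = 675,000 L.
Alkalinity to add: (114 − 90) = 24 mg/L as CaCO₃ × 675,000 L = 16,200 g as CaCO₃.
Equivalents: 16,200 g ÷ 50 g/eq = 324 eq.
Each mole of Na₂CO₃ supplies 2 eq, so 324 / 2 = 162 mol.
Mass: 162 mol × 106 g/mol = 17,170 g.

17.2 kg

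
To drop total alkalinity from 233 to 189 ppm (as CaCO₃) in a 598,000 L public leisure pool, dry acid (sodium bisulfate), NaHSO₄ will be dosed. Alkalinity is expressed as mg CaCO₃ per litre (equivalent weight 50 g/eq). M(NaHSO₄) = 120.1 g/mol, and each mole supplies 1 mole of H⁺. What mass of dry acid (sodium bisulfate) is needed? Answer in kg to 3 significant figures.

63.2 kg

Alkalinity to neutralize: (233 − 189) = 44 mg/L as CaCO₃ × 598,000 L = 26,310 g as CaCO₃.
Equivalents of H⁺ required: 26,310 ÷ 50 g/eq = 526.2 eq = 526.2 mol NaHSO₄.
Mass of NaHSO₄: 526.2 × 120.1 = 63,200 g.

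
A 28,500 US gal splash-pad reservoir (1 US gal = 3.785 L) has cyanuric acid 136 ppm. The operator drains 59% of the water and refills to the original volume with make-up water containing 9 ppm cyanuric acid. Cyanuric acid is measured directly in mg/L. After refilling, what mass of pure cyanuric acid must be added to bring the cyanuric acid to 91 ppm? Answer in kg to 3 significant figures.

3.23 kg

Volume: 28,500 US gal × 3.785 L/gal = 107,872 L.
After draining 59% and refilling: 136 × 0.41 + 9 × 0.59 = 61.07 ppm.
Deficit to target: 91 − 61.07 = 29.93 mg/L.
Mass: 29.93 mg/L × 107,872 L = 3229 g cyanuric acid.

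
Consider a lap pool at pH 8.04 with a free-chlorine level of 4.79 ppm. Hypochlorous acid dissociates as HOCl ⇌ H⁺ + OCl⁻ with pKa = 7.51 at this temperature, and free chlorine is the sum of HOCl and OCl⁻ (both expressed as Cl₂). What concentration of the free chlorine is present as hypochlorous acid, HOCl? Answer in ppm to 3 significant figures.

1.09 ppm

[OCl⁻]/[HOCl] = 10^(pH − pKa) = 10^(8.04 − 7.51) = 10^0.53 = 3.388.
Fraction as HOCl = 1 / (1 + 3.388) = 0.2279.
HOCl = 0.2279 × 4.79 ppm = 1.092 ppm.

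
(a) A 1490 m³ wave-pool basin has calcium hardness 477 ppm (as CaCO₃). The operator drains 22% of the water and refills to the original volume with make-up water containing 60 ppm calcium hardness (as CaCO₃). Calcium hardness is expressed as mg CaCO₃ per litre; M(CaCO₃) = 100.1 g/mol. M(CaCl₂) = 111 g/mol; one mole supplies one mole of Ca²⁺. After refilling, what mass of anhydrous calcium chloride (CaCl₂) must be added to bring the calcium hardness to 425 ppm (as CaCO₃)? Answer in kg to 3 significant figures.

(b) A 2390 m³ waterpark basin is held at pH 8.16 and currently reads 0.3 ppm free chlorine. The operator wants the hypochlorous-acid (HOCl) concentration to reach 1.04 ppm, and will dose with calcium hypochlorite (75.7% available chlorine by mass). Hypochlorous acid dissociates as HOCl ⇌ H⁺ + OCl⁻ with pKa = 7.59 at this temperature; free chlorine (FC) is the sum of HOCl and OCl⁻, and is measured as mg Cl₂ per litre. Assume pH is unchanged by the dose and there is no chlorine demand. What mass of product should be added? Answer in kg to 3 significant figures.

(a) 65.7 kg; (b) 14.5 kg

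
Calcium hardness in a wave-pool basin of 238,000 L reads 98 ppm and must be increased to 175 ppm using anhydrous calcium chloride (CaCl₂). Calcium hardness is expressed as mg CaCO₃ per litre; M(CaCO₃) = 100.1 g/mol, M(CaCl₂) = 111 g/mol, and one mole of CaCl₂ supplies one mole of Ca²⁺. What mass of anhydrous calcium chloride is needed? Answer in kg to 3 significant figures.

Hardness to add: (175 − 98) = 77 mg/L as CaCO₃ × 238,000 L = 18,330 g as CaCO₃.
Moles of Ca²⁺ (1 mol Ca²⁺ ≡ 1 mol CaCO₃): 18,330 / 100.1 g/mol = 183.1 mol.
Mass of CaCl₂: 183.1 × 111 = 20,320 g.

20.3 kg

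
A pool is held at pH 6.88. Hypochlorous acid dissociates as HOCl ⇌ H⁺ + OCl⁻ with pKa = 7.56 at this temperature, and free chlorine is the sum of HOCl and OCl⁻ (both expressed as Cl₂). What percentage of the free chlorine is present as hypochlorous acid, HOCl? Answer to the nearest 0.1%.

[OCl⁻]/[HOCl] = 10^(pH − pKa) = 10^(6.88 − 7.56) = 10^-0.68 = 0.2089.
Fraction as HOCl = 1 / (1 + 0.2089) = 0.8272.

82.7%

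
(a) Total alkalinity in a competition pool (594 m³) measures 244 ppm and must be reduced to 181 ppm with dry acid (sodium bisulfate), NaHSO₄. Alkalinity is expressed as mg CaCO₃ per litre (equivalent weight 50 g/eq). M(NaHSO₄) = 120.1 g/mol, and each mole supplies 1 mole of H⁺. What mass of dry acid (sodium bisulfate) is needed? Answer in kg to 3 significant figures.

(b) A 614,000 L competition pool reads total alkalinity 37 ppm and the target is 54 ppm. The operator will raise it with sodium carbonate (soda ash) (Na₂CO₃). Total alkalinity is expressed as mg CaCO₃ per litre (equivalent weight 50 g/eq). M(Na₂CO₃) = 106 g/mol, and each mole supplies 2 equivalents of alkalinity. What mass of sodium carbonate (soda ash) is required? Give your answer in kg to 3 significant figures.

(a) Volume: 594 m³ = 594,000 L.
(a) Alkalinity to neutralize: (244 − 181) = 63 mg/L as CaCO₃ × 594,000 L = 37,420 g as CaCO₃.
(a) Equivalents of H⁺ required: 37,420 ÷ 50 g/eq = 748.4 eq = 748.4 mol NaHSO₄.
(a) Mass of NaHSO₄: 748.4 × 120.1 = 89,890 g.

(b) Alkalinity to add: (54 − 37) = 17 mg/L as CaCO₃ × 614,000 L = 10,440 g as CaCO₃.
(b) Equivalents: 10,440 g ÷ 50 g/eq = 208.8 eq.
(b) Each mole of Na₂CO₃ supplies 2 eq, so 208.8 / 2 = 104.4 mol.
(b) Mass: 104.4 mol × 106 g/mol = 11,060 g.

(a) 89.9 kg; (b) 11.1 kg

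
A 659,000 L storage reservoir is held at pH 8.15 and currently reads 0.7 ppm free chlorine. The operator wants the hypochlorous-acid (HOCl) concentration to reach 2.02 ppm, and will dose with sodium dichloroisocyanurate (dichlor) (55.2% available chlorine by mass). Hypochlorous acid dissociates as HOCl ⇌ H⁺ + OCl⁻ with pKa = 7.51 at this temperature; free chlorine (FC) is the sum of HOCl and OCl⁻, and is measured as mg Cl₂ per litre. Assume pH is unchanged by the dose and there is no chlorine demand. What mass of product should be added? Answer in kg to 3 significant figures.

12.1 kg

[OCl⁻]/[HOCl] = 10^(pH − pKa) = 10^(8.15 − 7.51) = 4.365; fraction as HOCl = 1/(1 + 4.365) = 0.1864.
Free chlorine required for 2.02 ppm HOCl: 2.02 / 0.1864 = 10.84 ppm.
FC to add: 10.84 − 0.7 = 10.14 mg/L as Cl₂.
Cl₂ equivalent: 10.14 mg/L × 659,000 L = 6681 g.
Product at 55.2% available Cl: 6681 / 0.552 = 12,100 g.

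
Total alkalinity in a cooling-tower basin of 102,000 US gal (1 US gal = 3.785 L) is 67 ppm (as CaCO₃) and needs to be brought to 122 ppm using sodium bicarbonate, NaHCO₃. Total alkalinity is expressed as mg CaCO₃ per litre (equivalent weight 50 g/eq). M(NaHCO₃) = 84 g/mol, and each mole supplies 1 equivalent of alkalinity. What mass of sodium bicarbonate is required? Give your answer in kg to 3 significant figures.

Volume: 102,000 US gal × 3.785 L/gal = 386,070 L.
Alkalinity to add: (122 − 67) = 55 mg/L as CaCO₃ × 386,070 L = 21,230 g as CaCO₃.
Equivalents: 21,230 g ÷ 50 g/eq = 424.7 eq.
NaHCO₃ supplies 1 eq per mole → 424.7 mol.
Mass: 424.7 mol × 84 g/mol = 35,670 g.

35.7 kg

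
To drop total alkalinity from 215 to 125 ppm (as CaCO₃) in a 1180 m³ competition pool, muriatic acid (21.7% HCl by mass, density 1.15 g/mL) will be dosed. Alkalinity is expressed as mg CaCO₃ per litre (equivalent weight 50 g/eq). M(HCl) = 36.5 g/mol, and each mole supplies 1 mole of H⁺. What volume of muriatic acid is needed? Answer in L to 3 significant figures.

311 L

Volume: 1180 m³ = 1,180,000 L.
Alkalinity to neutralize: (215 − 125) = 90 mg/L as CaCO₃ × 1,180,000 L = 106,200 g as CaCO₃.
Equivalents of H⁺ required: 106,200 ÷ 50 g/eq = 2124 eq = 2124 mol HCl.
Mass of HCl: 2124 × 36.5 = 77,530 g.
Mass of 21.7% solution: 77,530 / 0.217 = 357,300 g.
Volume: 357,300 g ÷ 1.15 g/mL = 310,700 mL.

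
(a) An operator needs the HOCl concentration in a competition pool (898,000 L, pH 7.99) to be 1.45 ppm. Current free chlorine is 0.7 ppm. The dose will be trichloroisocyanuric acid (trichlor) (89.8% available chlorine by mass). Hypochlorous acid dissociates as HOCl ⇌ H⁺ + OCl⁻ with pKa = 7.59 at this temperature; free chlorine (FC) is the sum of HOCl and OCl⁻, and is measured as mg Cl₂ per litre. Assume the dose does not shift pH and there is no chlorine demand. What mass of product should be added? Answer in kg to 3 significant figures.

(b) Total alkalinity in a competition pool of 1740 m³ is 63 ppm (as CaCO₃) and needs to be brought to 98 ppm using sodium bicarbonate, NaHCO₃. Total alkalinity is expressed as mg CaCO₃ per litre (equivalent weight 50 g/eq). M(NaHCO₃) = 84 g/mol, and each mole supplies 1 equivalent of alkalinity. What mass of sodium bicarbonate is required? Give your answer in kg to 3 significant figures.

(a) 4.39 kg; (b) 102 kg

(a) [OCl⁻]/[HOCl] = 10^(pH − pKa) = 10^(7.99 − 7.59) = 2.512; fraction as HOCl = 1/(1 + 2.512) = 0.2847.
(a) Free chlorine required for 1.45 ppm HOCl: 1.45 / 0.2847 = 5.092 ppm.
(a) FC to add: 5.092 − 0.7 = 4.392 mg/L as Cl₂.
(a) Cl₂ equivalent: 4.392 mg/L × 898,000 L = 3944 g.
(a) Product at 89.8% available Cl: 3944 / 0.898 = 4392 g.

(b) Volume: 1740 m³ = 1,740,000 L.
(b) Alkalinity to add: (98 − 63) = 35 mg/L as CaCO₃ × 1,740,000 L = 60,900 g as CaCO₃.
(b) Equivalents: 60,900 g ÷ 50 g/eq = 1218 eq.
(b) NaHCO₃ supplies 1 eq per mole → 1218 mol.
(b) Mass: 1218 mol × 84 g/mol = 102,300 g.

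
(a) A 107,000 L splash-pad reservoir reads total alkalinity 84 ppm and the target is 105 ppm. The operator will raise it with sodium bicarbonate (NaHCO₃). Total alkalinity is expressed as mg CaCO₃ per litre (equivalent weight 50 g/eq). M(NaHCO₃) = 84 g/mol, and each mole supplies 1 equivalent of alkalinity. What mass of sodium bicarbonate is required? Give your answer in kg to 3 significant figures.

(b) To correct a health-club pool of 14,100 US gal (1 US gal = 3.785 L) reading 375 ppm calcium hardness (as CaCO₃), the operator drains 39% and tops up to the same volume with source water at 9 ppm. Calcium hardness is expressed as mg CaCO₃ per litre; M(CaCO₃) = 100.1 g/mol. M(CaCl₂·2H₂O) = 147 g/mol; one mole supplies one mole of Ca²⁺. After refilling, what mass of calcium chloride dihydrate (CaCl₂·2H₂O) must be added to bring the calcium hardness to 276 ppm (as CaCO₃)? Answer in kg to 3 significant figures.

(a) Alkalinity to add: (105 − 84) = 21 mg/L as CaCO₃ × 107,000 L = 2247 g as CaCO₃.
(a) Equivalents: 2247 g ÷ 50 g/eq = 44.94 eq.
(a) NaHCO₃ supplies 1 eq per mole → 44.94 mol.
(a) Mass: 44.94 mol × 84 g/mol = 3775 g.

(b) Volume: 14,100 US gal × 3.785 L/gal = 53,368 L.
(b) After draining 39% and refilling: 375 × 0.61 + 9 × 0.39 = 232.26 ppm.
(b) Deficit to target: 276 − 232.26 = 43.74 mg/L.
(b) As CaCO₃: 43.74 mg/L × 53,368 L = 2334 g; ÷ 100.1 = 23.32 mol Ca²⁺.
(b) Mass: 23.32 × 147 = 3428 g.

(a) 3.77 kg; (b) 3.43 kg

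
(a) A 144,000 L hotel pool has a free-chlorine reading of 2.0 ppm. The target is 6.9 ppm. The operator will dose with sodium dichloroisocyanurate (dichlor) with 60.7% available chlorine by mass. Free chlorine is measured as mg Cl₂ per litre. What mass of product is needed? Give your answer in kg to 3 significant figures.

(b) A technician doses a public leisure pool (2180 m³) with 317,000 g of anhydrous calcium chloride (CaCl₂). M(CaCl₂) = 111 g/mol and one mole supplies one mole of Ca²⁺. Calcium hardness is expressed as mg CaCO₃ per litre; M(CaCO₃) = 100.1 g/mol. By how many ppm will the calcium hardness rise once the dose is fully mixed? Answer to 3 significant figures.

(a) 1.16 kg; (b) 131 ppm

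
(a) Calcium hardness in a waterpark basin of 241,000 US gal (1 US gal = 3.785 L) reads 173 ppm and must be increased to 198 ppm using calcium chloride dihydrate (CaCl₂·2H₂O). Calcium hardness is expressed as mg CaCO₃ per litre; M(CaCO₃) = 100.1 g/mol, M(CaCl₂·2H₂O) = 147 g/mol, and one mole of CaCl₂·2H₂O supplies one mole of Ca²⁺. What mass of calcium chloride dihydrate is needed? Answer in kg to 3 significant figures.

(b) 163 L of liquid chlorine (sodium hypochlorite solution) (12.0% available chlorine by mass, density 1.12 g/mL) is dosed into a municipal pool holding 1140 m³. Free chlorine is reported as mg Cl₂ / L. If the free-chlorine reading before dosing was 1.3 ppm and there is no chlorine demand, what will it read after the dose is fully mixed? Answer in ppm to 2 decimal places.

(a) 33.5 kg; (b) 20.52 ppm

(a) Volume: 241,000 US gal × 3.785 L/gal = 912,185 L.
(a) Hardness to add: (198 − 173) = 25 mg/L as CaCO₃ × 912,185 L = 22,800 g as CaCO₃.
(a) Moles of Ca²⁺ (1 mol Ca²⁺ ≡ 1 mol CaCO₃): 22,800 / 100.1 g/mol = 227.8 mol.
(a) Mass of CaCl₂·2H₂O: 227.8 × 147 = 33,490 g.

(b) Volume: 1140 m³ = 1,140,000 L.
(b) Mass of solution: 163 L × 1000 mL/L × 1.12 g/mL = 182,600 g.
(b) Available chlorine delivered: 182,600 g × 0.12 = 21,910 g as Cl₂.
(b) Concentration rise: 21,910 g / 1,140,000 L = 19.22 mg/L = 19.22 ppm.
(b) Final FC: 1.3 + 19.22 = 20.52 ppm.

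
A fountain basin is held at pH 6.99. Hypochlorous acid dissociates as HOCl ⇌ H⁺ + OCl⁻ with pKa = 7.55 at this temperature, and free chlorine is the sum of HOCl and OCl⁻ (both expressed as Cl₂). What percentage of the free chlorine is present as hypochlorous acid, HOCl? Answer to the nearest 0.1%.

78.4%

[OCl⁻]/[HOCl] = 10^(pH − pKa) = 10^(6.99 − 7.55) = 10^-0.56 = 0.2754.
Fraction as HOCl = 1 / (1 + 0.2754) = 0.7841.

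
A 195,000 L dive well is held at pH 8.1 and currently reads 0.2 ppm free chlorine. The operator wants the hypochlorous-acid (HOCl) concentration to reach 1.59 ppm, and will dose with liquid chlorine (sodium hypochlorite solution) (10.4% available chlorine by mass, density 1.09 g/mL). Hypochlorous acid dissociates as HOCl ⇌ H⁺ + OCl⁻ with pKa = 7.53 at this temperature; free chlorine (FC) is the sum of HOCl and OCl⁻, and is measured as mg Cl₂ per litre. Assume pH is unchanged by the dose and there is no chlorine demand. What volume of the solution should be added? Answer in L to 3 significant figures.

[OCl⁻]/[HOCl] = 10^(pH − pKa) = 10^(8.1 − 7.53) = 3.715; fraction as HOCl = 1/(1 + 3.715) = 0.2121.
Free chlorine required for 1.59 ppm HOCl: 1.59 / 0.2121 = 7.497 ppm.
FC to add: 7.497 − 0.2 = 7.297 mg/L as Cl₂.
Cl₂ equivalent: 7.297 mg/L × 195,000 L = 1423 g.
Product at 10.4% available Cl: 1423 / 0.104 = 13,680 g.
Volume: 13,680 g ÷ 1.09 g/mL = 12,550 mL.

12.6 L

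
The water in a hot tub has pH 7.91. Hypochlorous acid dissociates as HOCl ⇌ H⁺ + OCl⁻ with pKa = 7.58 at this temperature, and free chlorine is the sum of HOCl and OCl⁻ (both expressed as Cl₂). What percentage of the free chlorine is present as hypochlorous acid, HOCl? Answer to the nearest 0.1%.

[OCl⁻]/[HOCl] = 10^(pH − pKa) = 10^(7.91 − 7.58) = 10^0.33 = 2.138.
Fraction as HOCl = 1 / (1 + 2.138) = 0.3187.

31.9%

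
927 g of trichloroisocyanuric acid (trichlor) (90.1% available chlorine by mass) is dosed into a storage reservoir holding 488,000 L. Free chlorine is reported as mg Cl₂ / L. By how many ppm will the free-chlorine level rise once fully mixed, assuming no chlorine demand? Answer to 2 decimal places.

Available chlorine delivered: 927 g × 0.901 = 835.2 g as Cl₂.
Concentration rise: 835.2 g / 488,000 L = 1.712 mg/L = 1.71 ppm.

1.71 ppm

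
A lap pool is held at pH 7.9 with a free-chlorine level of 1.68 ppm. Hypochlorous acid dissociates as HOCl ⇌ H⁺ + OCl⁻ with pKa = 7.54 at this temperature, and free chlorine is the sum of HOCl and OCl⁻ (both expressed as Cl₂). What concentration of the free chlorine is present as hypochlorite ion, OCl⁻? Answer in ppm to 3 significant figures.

[OCl⁻]/[HOCl] = 10^(pH − pKa) = 10^(7.9 − 7.54) = 10^0.36 = 2.291.
Fraction as HOCl = 1 / (1 + 2.291) = 0.3039.
OCl⁻ = (1 − 0.3039) × 1.68 ppm = 1.169 ppm.

1.17 ppm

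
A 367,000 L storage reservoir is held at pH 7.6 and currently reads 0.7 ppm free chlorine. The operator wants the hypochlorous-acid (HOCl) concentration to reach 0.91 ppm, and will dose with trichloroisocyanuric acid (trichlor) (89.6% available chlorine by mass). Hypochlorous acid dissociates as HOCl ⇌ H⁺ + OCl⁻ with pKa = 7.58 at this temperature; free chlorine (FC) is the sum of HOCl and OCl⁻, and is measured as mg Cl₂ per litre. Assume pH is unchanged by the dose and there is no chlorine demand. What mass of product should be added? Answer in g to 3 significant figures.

476 g

[OCl⁻]/[HOCl] = 10^(pH − pKa) = 10^(7.6 − 7.58) = 1.047; fraction as HOCl = 1/(1 + 1.047) = 0.4885.
Free chlorine required for 0.91 ppm HOCl: 0.91 / 0.4885 = 1.863 ppm.
FC to add: 1.863 − 0.7 = 1.163 mg/L as Cl₂.
Cl₂ equivalent: 1.163 mg/L × 367,000 L = 426.8 g.
Product at 89.6% available Cl: 426.8 / 0.896 = 476.3 g.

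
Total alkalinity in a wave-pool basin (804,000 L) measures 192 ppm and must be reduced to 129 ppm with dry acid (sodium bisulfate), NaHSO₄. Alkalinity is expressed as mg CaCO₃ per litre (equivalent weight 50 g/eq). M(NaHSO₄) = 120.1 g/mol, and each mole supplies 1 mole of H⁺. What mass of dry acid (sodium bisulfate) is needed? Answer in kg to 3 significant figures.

122 kg

Alkalinity to neutralize: (192 − 129) = 63 mg/L as CaCO₃ × 804,000 L = 50,650 g as CaCO₃.
Equivalents of H⁺ required: 50,650 ÷ 50 g/eq = 1013 eq = 1013 mol NaHSO₄.
Mass of NaHSO₄: 1013 × 120.1 = 121,700 g.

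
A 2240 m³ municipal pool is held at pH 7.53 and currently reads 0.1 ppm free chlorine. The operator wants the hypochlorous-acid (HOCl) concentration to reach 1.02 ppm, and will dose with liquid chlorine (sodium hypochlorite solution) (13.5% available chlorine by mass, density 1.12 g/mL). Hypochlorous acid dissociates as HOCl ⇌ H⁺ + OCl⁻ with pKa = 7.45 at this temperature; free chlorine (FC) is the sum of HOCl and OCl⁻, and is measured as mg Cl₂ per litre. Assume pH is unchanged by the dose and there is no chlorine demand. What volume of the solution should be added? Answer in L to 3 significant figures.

31.8 L

Volume: 2240 m³ = 2,240,000 L.
[OCl⁻]/[HOCl] = 10^(pH − pKa) = 10^(7.53 − 7.45) = 1.202; fraction as HOCl = 1/(1 + 1.202) = 0.4541.
Free chlorine required for 1.02 ppm HOCl: 1.02 / 0.4541 = 2.246 ppm.
FC to add: 2.246 − 0.1 = 2.146 mg/L as Cl₂.
Cl₂ equivalent: 2.146 mg/L × 2,240,000 L = 4808 g.
Product at 13.5% available Cl: 4808 / 0.135 = 35,610 g.
Volume: 35,610 g ÷ 1.12 g/mL = 31,800 mL.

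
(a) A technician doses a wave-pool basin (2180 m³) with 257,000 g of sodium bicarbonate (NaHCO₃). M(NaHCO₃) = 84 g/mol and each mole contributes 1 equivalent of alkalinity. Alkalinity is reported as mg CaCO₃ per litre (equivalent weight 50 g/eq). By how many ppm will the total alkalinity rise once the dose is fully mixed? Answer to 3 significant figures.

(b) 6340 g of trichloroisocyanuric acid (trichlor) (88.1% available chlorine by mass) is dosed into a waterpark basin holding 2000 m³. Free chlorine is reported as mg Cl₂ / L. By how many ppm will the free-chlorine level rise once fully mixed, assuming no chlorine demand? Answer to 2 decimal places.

(a) Volume: 2180 m³ = 2,180,000 L.
(a) Moles of NaHCO₃: 257,000 g ÷ 84 g/mol = 3060 mol → 3060 eq of alkalinity.
(a) As CaCO₃: 3060 eq × 50 g/eq = 153,000 g.
(a) Rise: 153,000 g / 2,180,000 L × 1000 = 70.17 mg/L.

(b) Volume: 2000 m³ = 2,000,000 L.
(b) Available chlorine delivered: 6340 g × 0.881 = 5586 g as Cl₂.
(b) Concentration rise: 5586 g / 2,000,000 L = 2.793 mg/L = 2.79 ppm.

(a) 70.2 ppm; (b) 2.79 ppm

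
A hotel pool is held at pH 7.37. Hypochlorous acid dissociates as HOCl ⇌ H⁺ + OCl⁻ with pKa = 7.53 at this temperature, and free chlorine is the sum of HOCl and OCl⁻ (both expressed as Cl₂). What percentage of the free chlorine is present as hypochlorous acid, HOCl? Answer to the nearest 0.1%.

59.1%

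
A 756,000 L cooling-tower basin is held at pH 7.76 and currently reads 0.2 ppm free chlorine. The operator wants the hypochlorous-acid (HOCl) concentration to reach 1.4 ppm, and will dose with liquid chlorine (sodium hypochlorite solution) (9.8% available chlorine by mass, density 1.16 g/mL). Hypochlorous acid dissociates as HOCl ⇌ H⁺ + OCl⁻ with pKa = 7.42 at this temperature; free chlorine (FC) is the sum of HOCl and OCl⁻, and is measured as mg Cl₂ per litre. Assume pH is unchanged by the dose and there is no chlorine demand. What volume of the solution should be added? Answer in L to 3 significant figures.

28.3 L

[OCl⁻]/[HOCl] = 10^(pH − pKa) = 10^(7.76 − 7.42) = 2.188; fraction as HOCl = 1/(1 + 2.188) = 0.3137.
Free chlorine required for 1.4 ppm HOCl: 1.4 / 0.3137 = 4.463 ppm.
FC to add: 4.463 − 0.2 = 4.263 mg/L as Cl₂.
Cl₂ equivalent: 4.263 mg/L × 756,000 L = 3223 g.
Product at 9.8% available Cl: 3223 / 0.098 = 32,880 g.
Volume: 32,880 g ÷ 1.16 g/mL = 28,350 mL.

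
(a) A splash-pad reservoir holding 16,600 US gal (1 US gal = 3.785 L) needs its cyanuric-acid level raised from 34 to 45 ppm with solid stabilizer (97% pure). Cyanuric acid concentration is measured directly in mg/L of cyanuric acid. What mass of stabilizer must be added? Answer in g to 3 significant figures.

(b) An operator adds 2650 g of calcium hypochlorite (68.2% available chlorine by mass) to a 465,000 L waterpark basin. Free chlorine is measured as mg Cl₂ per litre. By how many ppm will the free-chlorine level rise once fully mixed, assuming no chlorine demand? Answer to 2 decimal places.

(a) Volume: 16,600 US gal × 3.785 L/gal = 62,831 L.
(a) CYA to add: (45 − 34) = 11 mg/L × 62,831 L = 691.1 g cyanuric acid.
(a) At 97% purity: 691.1 / 0.97 = 712.5 g product.

(b) Available chlorine delivered: 2650 g × 0.682 = 1807 g as Cl₂.
(b) Concentration rise: 1807 g / 465,000 L = 3.887 mg/L = 3.89 ppm.

(a) 713 g; (b) 3.89 ppm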